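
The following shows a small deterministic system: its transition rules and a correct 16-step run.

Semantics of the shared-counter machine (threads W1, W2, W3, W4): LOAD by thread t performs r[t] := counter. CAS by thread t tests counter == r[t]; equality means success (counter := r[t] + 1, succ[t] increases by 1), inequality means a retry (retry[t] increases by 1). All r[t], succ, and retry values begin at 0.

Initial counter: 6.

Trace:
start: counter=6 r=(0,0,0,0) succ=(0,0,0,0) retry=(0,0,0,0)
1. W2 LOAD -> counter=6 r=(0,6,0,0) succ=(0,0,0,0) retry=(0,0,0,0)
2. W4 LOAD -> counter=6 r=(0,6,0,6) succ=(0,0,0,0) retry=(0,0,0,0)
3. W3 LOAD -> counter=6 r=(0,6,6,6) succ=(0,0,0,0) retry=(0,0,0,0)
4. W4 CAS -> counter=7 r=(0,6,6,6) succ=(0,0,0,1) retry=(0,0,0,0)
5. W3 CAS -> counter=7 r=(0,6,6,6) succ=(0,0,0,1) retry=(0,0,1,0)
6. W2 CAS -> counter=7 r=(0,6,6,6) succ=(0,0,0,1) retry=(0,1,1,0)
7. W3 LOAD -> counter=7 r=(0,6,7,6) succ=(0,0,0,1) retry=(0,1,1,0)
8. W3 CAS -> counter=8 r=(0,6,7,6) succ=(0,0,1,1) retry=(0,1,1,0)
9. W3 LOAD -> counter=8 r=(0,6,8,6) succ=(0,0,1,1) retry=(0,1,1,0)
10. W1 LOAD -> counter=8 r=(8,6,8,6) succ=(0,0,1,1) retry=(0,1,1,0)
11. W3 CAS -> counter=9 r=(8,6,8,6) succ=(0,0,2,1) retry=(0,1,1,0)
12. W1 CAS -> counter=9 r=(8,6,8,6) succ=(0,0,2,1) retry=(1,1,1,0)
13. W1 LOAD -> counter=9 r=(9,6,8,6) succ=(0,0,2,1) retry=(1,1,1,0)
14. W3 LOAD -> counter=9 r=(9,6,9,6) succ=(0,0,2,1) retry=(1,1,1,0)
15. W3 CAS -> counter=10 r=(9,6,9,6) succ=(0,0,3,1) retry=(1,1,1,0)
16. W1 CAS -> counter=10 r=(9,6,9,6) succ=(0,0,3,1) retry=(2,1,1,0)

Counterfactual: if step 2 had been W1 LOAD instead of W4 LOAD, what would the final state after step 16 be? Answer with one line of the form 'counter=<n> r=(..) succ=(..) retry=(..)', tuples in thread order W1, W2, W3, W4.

counter=10 r=(9,6,9,0) succ=(0,0,4,0) retry=(2,1,0,1)

(re-executing from step 2 with the substitution; state before step 2: counter=6 r=(0,6,0,0) succ=(0,0,0,0) retry=(0,0,0,0))
2. W1 LOAD -> counter=6 r=(6,6,0,0) succ=(0,0,0,0) retry=(0,0,0,0)
3. W3 LOAD -> counter=6 r=(6,6,6,0) succ=(0,0,0,0) retry=(0,0,0,0)
4. W4 CAS -> counter=6 r=(6,6,6,0) succ=(0,0,0,0) retry=(0,0,0,1)
5. W3 CAS -> counter=7 r=(6,6,6,0) succ=(0,0,1,0) retry=(0,0,0,1)
6. W2 CAS -> counter=7 r=(6,6,6,0) succ=(0,0,1,0) retry=(0,1,0,1)
7. W3 LOAD -> counter=7 r=(6,6,7,0) succ=(0,0,1,0) retry=(0,1,0,1)
8. W3 CAS -> counter=8 r=(6,6,7,0) succ=(0,0,2,0) retry=(0,1,0,1)
9. W3 LOAD -> counter=8 r=(6,6,8,0) succ=(0,0,2,0) retry=(0,1,0,1)
10. W1 LOAD -> counter=8 r=(8,6,8,0) succ=(0,0,2,0) retry=(0,1,0,1)
11. W3 CAS -> counter=9 r=(8,6,8,0) succ=(0,0,3,0) retry=(0,1,0,1)
12. W1 CAS -> counter=9 r=(8,6,8,0) succ=(0,0,3,0) retry=(1,1,0,1)
13. W1 LOAD -> counter=9 r=(9,6,8,0) succ=(0,0,3,0) retry=(1,1,0,1)
14. W3 LOAD -> counter=9 r=(9,6,9,0) succ=(0,0,3,0) retry=(1,1,0,1)
15. W3 CAS -> counter=10 r=(9,6,9,0) succ=(0,0,4,0) retry=(1,1,0,1)
16. W1 CAS -> counter=10 r=(9,6,9,0) succ=(0,0,4,0) retry=(2,1,0,1)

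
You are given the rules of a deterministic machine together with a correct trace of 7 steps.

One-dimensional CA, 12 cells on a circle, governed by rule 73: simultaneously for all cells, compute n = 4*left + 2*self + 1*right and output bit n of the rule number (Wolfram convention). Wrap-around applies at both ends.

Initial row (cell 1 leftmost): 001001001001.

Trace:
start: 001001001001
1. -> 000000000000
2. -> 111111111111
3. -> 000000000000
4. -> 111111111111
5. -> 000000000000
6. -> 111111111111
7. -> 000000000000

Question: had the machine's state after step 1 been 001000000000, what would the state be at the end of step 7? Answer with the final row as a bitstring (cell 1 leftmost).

state after step 1 := 001000000000
2. -> 100011111111
3. -> 101010000000
4. -> 000000111110
5. -> 111110100010
6. -> 100010001000
7. -> 001000100010

001000100010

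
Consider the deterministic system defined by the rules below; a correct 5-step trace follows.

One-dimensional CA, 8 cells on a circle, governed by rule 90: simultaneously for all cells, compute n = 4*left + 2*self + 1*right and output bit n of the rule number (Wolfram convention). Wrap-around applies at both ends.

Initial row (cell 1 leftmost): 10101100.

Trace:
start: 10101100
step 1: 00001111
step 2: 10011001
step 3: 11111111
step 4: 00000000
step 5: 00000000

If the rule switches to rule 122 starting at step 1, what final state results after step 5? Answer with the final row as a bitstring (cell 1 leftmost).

(re-executing steps 1..5 under rule 122; state before step 1: 10101100)
step 1: 01011111
step 2: 10110001
step 3: 11111011
step 4: 00001110
step 5: 00011011

00011011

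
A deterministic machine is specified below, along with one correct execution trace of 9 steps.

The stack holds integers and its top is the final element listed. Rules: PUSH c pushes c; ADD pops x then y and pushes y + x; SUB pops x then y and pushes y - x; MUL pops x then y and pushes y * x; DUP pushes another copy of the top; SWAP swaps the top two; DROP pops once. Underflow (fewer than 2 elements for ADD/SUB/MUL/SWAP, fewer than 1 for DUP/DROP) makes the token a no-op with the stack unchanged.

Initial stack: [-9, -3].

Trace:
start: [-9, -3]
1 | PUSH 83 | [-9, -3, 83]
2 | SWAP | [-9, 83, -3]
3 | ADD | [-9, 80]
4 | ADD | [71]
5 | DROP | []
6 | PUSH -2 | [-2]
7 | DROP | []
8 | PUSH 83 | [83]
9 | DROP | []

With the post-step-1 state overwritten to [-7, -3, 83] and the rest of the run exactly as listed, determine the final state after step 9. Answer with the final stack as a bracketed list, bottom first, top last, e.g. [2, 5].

state after step 1 := [-7, -3, 83]
2 | SWAP | [-7, 83, -3]
3 | ADD | [-7, 80]
4 | ADD | [73]
5 | DROP | []
6 | PUSH -2 | [-2]
7 | DROP | []
8 | PUSH 83 | [83]
9 | DROP | []

[]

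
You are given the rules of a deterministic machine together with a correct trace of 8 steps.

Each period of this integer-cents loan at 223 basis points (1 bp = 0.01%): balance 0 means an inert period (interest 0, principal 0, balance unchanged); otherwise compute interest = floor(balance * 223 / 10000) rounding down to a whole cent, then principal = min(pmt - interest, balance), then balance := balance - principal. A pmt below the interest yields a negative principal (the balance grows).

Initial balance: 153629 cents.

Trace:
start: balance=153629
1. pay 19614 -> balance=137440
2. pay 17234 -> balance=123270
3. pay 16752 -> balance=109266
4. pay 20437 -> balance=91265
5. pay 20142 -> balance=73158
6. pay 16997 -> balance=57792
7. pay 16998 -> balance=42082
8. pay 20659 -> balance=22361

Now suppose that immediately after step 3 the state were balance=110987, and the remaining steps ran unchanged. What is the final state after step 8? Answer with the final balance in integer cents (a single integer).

state after step 3 := balance=110987
4. pay 20437 -> balance=93025
5. pay 20142 -> balance=74957
6. pay 16997 -> balance=59631
7. pay 16998 -> balance=43962
8. pay 20659 -> balance=24283

24283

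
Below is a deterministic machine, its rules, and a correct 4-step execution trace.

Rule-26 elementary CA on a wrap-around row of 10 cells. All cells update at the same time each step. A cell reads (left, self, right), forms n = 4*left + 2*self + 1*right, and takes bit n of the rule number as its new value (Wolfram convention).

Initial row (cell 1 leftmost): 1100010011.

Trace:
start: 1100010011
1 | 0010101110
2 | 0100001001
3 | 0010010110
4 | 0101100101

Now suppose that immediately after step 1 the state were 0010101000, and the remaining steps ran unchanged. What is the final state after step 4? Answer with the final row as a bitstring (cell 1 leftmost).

state after step 1 := 0010101000
2 | 0100000100
3 | 1010001010
4 | 0001010000

0001010000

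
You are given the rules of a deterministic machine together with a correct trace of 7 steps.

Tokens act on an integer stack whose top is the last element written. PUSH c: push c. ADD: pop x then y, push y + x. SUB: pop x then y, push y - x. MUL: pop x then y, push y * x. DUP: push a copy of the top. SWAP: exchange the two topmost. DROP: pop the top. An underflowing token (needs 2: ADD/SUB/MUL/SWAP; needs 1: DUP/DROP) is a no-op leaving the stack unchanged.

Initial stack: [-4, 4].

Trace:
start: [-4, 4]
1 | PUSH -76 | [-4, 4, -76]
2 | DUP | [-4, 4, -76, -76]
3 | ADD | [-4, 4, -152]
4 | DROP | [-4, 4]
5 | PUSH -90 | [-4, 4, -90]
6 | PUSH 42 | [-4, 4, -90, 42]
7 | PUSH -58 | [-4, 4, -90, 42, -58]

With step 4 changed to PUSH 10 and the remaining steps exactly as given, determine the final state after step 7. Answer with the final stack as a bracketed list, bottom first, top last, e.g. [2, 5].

[-4, 4, -152, 10, -90, 42, -58]

(re-executing from step 4 with the substitution; state before step 4: [-4, 4, -152])
4 | PUSH 10 | [-4, 4, -152, 10]
5 | PUSH -90 | [-4, 4, -152, 10, -90]
6 | PUSH 42 | [-4, 4, -152, 10, -90, 42]
7 | PUSH -58 | [-4, 4, -152, 10, -90, 42, -58]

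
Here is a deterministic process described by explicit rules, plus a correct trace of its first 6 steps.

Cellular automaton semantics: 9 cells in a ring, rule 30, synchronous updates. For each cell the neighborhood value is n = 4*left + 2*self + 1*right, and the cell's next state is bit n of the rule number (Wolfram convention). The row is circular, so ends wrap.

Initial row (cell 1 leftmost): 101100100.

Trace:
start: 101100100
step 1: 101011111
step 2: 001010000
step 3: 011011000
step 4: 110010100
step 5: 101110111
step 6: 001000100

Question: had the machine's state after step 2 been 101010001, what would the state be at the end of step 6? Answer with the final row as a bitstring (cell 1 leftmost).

110110000

state after step 2 := 101010001
step 3: 001011011
step 4: 111010010
step 5: 100011110
step 6: 110110000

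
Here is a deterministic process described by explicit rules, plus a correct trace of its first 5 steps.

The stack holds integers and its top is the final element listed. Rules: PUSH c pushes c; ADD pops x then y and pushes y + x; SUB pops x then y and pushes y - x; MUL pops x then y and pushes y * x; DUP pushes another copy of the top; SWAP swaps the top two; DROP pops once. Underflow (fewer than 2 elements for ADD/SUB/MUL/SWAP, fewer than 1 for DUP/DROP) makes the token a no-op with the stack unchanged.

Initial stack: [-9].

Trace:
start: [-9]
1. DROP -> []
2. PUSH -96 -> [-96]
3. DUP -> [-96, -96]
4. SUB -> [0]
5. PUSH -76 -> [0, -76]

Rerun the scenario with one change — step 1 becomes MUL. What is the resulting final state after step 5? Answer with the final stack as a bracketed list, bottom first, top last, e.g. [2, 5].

(re-executing from step 1 with the substitution; state before step 1: [-9])
1. MUL -> [-9]
2. PUSH -96 -> [-9, -96]
3. DUP -> [-9, -96, -96]
4. SUB -> [-9, 0]
5. PUSH -76 -> [-9, 0, -76]

[-9, 0, -76]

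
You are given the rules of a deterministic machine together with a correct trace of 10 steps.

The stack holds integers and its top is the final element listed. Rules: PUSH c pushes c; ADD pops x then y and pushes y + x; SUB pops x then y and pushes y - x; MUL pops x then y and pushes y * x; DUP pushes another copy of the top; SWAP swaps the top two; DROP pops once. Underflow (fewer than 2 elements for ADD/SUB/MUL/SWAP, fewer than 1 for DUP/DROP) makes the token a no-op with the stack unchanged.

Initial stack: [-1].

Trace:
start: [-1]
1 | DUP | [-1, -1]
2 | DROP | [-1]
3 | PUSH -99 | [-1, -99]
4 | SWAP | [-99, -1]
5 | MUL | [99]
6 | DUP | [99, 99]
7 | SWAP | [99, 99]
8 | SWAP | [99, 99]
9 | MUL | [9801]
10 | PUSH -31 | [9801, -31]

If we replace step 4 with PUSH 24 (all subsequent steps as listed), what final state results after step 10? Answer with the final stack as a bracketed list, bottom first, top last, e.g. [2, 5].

[-1, 5645376, -31]

(re-executing from step 4 with the substitution; state before step 4: [-1, -99])
4 | PUSH 24 | [-1, -99, 24]
5 | MUL | [-1, -2376]
6 | DUP | [-1, -2376, -2376]
7 | SWAP | [-1, -2376, -2376]
8 | SWAP | [-1, -2376, -2376]
9 | MUL | [-1, 5645376]
10 | PUSH -31 | [-1, 5645376, -31]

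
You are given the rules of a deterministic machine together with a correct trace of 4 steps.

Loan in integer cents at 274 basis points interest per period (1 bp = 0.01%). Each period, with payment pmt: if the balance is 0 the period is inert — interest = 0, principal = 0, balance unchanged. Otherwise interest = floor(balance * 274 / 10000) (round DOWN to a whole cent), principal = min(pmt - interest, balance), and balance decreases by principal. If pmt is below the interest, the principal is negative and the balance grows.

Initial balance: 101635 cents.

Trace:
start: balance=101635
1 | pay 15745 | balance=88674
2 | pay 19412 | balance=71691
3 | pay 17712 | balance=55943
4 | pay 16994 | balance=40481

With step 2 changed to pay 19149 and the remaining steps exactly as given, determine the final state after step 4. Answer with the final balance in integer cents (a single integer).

(re-executing from step 2 with the substitution; state before step 2: balance=88674)
2 | pay 19149 | balance=71954
3 | pay 17712 | balance=56213
4 | pay 16994 | balance=40759

40759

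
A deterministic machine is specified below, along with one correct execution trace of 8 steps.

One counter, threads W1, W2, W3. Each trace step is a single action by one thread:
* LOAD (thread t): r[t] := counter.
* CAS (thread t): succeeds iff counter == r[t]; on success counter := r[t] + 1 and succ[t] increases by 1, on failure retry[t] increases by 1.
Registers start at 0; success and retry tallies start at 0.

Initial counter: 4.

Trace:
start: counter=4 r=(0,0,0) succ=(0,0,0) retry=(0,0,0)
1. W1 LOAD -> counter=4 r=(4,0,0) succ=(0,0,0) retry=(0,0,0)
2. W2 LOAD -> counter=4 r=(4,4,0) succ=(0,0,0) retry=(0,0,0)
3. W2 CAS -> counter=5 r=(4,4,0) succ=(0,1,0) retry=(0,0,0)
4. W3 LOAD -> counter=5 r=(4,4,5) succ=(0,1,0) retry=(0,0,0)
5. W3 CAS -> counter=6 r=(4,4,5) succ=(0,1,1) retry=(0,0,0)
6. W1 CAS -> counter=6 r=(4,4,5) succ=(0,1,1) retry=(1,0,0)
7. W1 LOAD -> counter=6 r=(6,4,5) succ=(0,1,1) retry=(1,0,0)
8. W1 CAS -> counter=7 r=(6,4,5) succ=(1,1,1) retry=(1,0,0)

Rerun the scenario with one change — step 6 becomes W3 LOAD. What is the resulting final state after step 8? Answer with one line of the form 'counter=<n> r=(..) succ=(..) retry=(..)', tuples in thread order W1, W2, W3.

(re-executing from step 6 with the substitution; state before step 6: counter=6 r=(4,4,5) succ=(0,1,1) retry=(0,0,0))
6. W3 LOAD -> counter=6 r=(4,4,6) succ=(0,1,1) retry=(0,0,0)
7. W1 LOAD -> counter=6 r=(6,4,6) succ=(0,1,1) retry=(0,0,0)
8. W1 CAS -> counter=7 r=(6,4,6) succ=(1,1,1) retry=(0,0,0)

counter=7 r=(6,4,6) succ=(1,1,1) retry=(0,0,0)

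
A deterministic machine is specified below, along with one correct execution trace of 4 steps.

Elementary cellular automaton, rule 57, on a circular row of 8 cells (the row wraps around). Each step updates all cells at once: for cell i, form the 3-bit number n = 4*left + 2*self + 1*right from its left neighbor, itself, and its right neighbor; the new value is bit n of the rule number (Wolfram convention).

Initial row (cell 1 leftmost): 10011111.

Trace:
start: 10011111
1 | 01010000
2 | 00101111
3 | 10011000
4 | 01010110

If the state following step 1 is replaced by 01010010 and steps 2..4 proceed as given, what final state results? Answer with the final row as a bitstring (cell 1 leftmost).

state after step 1 := 01010010
2 | 00101001
3 | 10010100
4 | 01001010

01001010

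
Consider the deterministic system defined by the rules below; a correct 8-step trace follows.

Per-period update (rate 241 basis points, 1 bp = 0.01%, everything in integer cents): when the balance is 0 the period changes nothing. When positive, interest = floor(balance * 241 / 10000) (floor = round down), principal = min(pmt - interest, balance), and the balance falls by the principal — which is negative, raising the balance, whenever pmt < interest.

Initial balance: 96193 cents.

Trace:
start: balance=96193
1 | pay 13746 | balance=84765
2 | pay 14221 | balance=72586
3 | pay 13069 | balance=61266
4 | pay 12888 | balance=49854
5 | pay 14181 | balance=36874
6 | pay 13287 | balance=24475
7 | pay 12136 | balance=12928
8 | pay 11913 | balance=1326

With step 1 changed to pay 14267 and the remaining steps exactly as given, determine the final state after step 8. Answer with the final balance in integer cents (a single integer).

712

(re-executing from step 1 with the substitution; state before step 1: balance=96193)
1 | pay 14267 | balance=84244
2 | pay 14221 | balance=72053
3 | pay 13069 | balance=60720
4 | pay 12888 | balance=49295
5 | pay 14181 | balance=36302
6 | pay 13287 | balance=23889
7 | pay 12136 | balance=12328
8 | pay 11913 | balance=712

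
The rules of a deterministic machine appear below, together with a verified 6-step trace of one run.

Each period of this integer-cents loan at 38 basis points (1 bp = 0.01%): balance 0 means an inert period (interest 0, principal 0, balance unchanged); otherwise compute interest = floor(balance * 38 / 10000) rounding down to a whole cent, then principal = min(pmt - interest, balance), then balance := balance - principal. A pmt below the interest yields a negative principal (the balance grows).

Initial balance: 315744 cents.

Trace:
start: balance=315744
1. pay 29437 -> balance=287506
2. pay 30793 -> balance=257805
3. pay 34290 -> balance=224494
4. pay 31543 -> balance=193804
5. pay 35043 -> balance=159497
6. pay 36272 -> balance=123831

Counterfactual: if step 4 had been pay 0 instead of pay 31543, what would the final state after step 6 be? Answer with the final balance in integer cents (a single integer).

155614

(re-executing from step 4 with the substitution; state before step 4: balance=224494)
4. pay 0 -> balance=225347
5. pay 35043 -> balance=191160
6. pay 36272 -> balance=155614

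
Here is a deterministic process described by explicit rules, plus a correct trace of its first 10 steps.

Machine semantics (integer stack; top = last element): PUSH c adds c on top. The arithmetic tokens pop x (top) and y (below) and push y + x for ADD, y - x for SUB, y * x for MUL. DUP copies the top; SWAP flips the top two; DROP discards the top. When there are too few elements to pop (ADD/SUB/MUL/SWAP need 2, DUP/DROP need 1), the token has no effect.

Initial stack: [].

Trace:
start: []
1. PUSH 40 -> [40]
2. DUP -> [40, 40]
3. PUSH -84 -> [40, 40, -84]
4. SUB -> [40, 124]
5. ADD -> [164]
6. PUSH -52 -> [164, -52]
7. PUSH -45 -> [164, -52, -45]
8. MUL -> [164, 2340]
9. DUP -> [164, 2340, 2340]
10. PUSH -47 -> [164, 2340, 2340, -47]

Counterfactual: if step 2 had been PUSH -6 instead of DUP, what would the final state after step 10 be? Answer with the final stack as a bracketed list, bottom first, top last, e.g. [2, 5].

(re-executing from step 2 with the substitution; state before step 2: [40])
2. PUSH -6 -> [40, -6]
3. PUSH -84 -> [40, -6, -84]
4. SUB -> [40, 78]
5. ADD -> [118]
6. PUSH -52 -> [118, -52]
7. PUSH -45 -> [118, -52, -45]
8. MUL -> [118, 2340]
9. DUP -> [118, 2340, 2340]
10. PUSH -47 -> [118, 2340, 2340, -47]

[118, 2340, 2340, -47]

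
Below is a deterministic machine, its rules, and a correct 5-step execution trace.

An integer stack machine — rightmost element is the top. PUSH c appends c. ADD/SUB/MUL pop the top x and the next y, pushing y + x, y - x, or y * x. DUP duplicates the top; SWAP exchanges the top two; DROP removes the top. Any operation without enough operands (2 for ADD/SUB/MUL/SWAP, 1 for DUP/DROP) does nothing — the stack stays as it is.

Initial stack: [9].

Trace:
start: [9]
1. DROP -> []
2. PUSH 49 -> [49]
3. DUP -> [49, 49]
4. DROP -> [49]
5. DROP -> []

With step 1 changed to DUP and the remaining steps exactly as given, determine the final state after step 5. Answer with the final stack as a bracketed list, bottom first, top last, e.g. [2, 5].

[9, 9]

(re-executing from step 1 with the substitution; state before step 1: [9])
1. DUP -> [9, 9]
2. PUSH 49 -> [9, 9, 49]
3. DUP -> [9, 9, 49, 49]
4. DROP -> [9, 9, 49]
5. DROP -> [9, 9]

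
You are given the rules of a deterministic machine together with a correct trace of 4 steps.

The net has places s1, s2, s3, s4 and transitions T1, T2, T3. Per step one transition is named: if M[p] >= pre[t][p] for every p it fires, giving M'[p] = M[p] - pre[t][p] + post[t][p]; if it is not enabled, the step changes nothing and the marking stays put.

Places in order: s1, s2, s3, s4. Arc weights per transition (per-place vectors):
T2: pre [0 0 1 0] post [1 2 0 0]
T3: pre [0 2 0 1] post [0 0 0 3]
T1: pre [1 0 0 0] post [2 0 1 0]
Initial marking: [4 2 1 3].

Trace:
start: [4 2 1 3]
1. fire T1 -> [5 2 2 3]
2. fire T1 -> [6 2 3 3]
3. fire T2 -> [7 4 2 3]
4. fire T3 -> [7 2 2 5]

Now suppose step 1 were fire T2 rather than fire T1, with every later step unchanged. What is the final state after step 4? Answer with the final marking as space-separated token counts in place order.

(re-executing from step 1 with the substitution; state before step 1: [4 2 1 3])
1. fire T2 -> [5 4 0 3]
2. fire T1 -> [6 4 1 3]
3. fire T2 -> [7 6 0 3]
4. fire T3 -> [7 4 0 5]

7 4 0 5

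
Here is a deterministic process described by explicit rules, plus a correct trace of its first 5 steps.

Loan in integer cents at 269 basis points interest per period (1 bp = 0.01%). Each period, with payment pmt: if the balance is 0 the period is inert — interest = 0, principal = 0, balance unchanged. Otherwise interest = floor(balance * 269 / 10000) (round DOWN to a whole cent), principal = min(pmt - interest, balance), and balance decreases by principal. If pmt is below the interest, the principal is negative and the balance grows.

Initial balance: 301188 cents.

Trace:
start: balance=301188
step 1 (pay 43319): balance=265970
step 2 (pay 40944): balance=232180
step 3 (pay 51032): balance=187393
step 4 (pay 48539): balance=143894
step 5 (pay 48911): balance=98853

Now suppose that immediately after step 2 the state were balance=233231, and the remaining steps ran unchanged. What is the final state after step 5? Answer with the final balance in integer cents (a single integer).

state after step 2 := balance=233231
step 3 (pay 51032): balance=188472
step 4 (pay 48539): balance=145002
step 5 (pay 48911): balance=99991

99991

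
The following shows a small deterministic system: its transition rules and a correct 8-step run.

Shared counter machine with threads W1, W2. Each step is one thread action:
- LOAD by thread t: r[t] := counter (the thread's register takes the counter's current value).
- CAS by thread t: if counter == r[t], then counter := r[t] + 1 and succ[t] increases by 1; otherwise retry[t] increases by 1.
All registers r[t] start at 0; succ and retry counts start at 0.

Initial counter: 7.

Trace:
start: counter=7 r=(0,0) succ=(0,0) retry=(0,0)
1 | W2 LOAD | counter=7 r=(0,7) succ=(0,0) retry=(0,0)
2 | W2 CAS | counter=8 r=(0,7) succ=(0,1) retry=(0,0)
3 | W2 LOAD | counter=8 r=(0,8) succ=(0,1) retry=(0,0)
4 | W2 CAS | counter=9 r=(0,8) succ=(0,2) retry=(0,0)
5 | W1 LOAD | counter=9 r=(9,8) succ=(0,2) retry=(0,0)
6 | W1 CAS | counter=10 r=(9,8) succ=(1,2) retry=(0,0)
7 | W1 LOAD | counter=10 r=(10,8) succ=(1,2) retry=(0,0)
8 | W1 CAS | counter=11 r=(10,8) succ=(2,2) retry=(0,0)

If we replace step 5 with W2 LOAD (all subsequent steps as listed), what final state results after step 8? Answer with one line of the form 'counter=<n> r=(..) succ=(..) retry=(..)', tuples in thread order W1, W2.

(re-executing from step 5 with the substitution; state before step 5: counter=9 r=(0,8) succ=(0,2) retry=(0,0))
5 | W2 LOAD | counter=9 r=(0,9) succ=(0,2) retry=(0,0)
6 | W1 CAS | counter=9 r=(0,9) succ=(0,2) retry=(1,0)
7 | W1 LOAD | counter=9 r=(9,9) succ=(0,2) retry=(1,0)
8 | W1 CAS | counter=10 r=(9,9) succ=(1,2) retry=(1,0)

counter=10 r=(9,9) succ=(1,2) retry=(1,0)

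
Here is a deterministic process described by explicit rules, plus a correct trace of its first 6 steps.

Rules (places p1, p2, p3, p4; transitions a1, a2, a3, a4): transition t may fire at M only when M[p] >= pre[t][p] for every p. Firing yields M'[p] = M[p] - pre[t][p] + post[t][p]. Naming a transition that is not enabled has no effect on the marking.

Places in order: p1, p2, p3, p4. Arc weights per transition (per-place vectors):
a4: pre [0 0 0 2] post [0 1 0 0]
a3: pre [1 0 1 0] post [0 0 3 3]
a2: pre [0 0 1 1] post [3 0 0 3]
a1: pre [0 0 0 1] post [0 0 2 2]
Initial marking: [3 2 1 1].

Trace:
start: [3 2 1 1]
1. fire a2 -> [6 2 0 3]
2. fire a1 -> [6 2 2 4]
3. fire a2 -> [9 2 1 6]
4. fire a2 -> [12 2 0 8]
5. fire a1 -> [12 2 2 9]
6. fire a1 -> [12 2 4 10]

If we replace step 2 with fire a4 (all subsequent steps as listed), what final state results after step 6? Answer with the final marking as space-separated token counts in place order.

6 3 4 3

(re-executing from step 2 with the substitution; state before step 2: [6 2 0 3])
2. fire a4 -> [6 3 0 1]
3. fire a2 -> [6 3 0 1]
4. fire a2 -> [6 3 0 1]
5. fire a1 -> [6 3 2 2]
6. fire a1 -> [6 3 4 3]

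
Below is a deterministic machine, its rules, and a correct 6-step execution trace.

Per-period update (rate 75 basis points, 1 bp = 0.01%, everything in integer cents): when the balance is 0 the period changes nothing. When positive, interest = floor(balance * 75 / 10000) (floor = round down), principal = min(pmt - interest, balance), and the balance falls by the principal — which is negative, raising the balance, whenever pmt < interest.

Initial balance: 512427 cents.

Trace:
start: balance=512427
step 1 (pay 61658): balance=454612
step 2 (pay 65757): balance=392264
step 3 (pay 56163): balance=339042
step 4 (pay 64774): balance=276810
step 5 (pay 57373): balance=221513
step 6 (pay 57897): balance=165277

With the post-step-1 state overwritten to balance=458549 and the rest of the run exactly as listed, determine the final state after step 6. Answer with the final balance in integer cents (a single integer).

169364

state after step 1 := balance=458549
step 2 (pay 65757): balance=396231
step 3 (pay 56163): balance=343039
step 4 (pay 64774): balance=280837
step 5 (pay 57373): balance=225570
step 6 (pay 57897): balance=169364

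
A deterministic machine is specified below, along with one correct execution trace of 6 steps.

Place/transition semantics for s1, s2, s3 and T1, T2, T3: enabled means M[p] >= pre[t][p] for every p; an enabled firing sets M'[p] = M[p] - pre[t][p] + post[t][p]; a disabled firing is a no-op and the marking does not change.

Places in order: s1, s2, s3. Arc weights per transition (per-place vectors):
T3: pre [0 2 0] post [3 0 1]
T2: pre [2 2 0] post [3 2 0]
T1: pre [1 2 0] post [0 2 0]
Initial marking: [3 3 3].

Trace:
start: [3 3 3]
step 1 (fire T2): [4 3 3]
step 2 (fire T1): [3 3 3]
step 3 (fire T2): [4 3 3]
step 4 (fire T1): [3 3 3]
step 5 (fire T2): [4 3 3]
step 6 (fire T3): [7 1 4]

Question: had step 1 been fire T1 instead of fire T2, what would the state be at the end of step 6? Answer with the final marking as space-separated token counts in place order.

3 1 4

(re-executing from step 1 with the substitution; state before step 1: [3 3 3])
step 1 (fire T1): [2 3 3]
step 2 (fire T1): [1 3 3]
step 3 (fire T2): [1 3 3]
step 4 (fire T1): [0 3 3]
step 5 (fire T2): [0 3 3]
step 6 (fire T3): [3 1 4]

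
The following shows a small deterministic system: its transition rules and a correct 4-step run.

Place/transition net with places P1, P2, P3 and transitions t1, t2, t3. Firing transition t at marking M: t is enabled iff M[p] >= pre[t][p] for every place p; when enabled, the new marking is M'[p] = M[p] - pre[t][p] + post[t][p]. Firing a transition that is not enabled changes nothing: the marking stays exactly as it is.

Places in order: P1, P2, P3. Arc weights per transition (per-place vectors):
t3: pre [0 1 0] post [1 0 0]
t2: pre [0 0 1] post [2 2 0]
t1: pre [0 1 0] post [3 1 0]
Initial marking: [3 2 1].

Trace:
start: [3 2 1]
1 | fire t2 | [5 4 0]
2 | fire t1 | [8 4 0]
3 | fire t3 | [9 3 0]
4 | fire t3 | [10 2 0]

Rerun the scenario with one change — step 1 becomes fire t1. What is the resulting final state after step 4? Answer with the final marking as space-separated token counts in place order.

11 0 1

(re-executing from step 1 with the substitution; state before step 1: [3 2 1])
1 | fire t1 | [6 2 1]
2 | fire t1 | [9 2 1]
3 | fire t3 | [10 1 1]
4 | fire t3 | [11 0 1]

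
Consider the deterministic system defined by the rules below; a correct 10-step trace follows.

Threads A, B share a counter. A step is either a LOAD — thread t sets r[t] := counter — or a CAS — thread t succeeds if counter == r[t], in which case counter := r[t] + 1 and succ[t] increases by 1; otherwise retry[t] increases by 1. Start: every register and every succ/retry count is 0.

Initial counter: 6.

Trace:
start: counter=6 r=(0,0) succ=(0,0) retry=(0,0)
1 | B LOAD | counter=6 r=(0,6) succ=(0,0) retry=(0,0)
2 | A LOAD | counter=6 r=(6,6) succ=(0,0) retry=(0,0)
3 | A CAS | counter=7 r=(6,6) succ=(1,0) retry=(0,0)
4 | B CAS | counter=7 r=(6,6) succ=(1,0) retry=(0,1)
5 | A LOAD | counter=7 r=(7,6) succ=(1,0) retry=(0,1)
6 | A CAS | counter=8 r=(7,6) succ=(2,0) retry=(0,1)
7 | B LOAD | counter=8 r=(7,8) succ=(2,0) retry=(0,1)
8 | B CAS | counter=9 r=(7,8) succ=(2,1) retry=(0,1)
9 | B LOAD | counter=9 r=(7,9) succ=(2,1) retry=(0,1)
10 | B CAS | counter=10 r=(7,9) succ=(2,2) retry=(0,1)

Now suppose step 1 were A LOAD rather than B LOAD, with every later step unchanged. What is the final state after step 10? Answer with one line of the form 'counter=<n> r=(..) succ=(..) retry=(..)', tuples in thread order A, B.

(re-executing from step 1 with the substitution; state before step 1: counter=6 r=(0,0) succ=(0,0) retry=(0,0))
1 | A LOAD | counter=6 r=(6,0) succ=(0,0) retry=(0,0)
2 | A LOAD | counter=6 r=(6,0) succ=(0,0) retry=(0,0)
3 | A CAS | counter=7 r=(6,0) succ=(1,0) retry=(0,0)
4 | B CAS | counter=7 r=(6,0) succ=(1,0) retry=(0,1)
5 | A LOAD | counter=7 r=(7,0) succ=(1,0) retry=(0,1)
6 | A CAS | counter=8 r=(7,0) succ=(2,0) retry=(0,1)
7 | B LOAD | counter=8 r=(7,8) succ=(2,0) retry=(0,1)
8 | B CAS | counter=9 r=(7,8) succ=(2,1) retry=(0,1)
9 | B LOAD | counter=9 r=(7,9) succ=(2,1) retry=(0,1)
10 | B CAS | counter=10 r=(7,9) succ=(2,2) retry=(0,1)

counter=10 r=(7,9) succ=(2,2) retry=(0,1)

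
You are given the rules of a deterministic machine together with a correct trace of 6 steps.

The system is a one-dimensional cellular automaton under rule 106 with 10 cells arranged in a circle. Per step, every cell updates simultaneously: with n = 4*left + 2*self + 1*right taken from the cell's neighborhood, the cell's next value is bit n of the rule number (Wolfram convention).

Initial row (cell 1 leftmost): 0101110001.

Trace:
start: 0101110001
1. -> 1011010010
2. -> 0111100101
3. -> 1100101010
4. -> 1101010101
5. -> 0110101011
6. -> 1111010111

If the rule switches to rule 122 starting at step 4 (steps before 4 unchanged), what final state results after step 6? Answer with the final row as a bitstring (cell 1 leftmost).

(re-executing steps 4..6 under rule 122; state before step 4: 1100101010)
4. -> 1111010101
5. -> 0001101011
6. -> 1011110111

1011110111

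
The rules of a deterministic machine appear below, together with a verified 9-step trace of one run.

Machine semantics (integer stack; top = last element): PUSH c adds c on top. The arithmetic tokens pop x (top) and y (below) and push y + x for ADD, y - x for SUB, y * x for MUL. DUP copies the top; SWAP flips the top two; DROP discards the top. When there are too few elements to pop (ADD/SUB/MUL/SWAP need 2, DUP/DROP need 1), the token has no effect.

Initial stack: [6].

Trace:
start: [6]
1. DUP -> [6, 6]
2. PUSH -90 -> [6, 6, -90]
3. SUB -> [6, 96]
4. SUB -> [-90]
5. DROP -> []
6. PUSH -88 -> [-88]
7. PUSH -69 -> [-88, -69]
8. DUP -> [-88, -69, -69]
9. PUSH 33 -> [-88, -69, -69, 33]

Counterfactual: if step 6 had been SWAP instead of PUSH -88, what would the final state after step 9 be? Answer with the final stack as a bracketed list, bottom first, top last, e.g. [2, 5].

(re-executing from step 6 with the substitution; state before step 6: [])
6. SWAP -> []
7. PUSH -69 -> [-69]
8. DUP -> [-69, -69]
9. PUSH 33 -> [-69, -69, 33]

[-69, -69, 33]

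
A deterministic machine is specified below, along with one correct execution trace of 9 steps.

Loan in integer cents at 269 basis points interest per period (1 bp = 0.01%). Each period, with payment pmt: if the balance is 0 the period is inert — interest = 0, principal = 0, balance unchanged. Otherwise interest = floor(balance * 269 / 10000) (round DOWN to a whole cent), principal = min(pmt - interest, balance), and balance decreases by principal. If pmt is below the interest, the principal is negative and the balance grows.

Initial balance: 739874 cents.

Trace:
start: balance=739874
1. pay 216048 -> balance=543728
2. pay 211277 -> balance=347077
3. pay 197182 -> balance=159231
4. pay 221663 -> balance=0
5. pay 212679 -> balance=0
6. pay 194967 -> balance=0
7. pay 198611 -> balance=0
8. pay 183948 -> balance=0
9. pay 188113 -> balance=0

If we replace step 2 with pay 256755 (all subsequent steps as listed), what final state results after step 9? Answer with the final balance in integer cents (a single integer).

(re-executing from step 2 with the substitution; state before step 2: balance=543728)
2. pay 256755 -> balance=301599
3. pay 197182 -> balance=112530
4. pay 221663 -> balance=0
5. pay 212679 -> balance=0
6. pay 194967 -> balance=0
7. pay 198611 -> balance=0
8. pay 183948 -> balance=0
9. pay 188113 -> balance=0

0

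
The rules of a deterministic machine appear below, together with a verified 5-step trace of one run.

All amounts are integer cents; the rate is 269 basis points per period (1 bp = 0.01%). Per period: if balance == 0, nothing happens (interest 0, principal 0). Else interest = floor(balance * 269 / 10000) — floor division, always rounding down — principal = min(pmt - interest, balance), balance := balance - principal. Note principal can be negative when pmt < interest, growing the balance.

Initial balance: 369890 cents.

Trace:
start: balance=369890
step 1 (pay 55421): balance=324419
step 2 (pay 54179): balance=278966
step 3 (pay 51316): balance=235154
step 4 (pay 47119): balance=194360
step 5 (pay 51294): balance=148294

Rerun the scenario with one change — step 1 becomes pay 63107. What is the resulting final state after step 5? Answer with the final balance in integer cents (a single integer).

139747

(re-executing from step 1 with the substitution; state before step 1: balance=369890)
step 1 (pay 63107): balance=316733
step 2 (pay 54179): balance=271074
step 3 (pay 51316): balance=227049
step 4 (pay 47119): balance=186037
step 5 (pay 51294): balance=139747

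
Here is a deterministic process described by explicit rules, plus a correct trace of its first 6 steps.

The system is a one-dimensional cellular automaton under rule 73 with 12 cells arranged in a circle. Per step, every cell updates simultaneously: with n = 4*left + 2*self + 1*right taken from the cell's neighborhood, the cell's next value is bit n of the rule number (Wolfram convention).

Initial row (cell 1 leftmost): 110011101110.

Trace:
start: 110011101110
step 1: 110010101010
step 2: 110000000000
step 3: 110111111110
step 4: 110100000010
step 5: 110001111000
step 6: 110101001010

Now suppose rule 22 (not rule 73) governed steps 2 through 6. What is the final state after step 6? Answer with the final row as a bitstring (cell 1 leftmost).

111001010011

(re-executing steps 2..6 under rule 22; state before step 2: 110010101010)
step 2: 001110101010
step 3: 010000101011
step 4: 011001101000
step 5: 100110001100
step 6: 111001010011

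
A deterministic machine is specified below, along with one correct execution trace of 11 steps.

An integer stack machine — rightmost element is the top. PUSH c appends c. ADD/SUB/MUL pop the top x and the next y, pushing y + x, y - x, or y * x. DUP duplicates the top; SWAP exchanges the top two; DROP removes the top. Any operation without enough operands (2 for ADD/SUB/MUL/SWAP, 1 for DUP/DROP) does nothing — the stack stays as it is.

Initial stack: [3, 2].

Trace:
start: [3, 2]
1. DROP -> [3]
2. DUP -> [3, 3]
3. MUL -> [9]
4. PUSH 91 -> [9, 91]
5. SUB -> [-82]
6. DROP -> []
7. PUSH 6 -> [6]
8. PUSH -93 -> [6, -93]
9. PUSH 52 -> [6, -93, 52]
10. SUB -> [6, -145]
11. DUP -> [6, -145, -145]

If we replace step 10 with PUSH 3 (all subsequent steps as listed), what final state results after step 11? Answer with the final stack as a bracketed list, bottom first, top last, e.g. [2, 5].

(re-executing from step 10 with the substitution; state before step 10: [6, -93, 52])
10. PUSH 3 -> [6, -93, 52, 3]
11. DUP -> [6, -93, 52, 3, 3]

[6, -93, 52, 3, 3]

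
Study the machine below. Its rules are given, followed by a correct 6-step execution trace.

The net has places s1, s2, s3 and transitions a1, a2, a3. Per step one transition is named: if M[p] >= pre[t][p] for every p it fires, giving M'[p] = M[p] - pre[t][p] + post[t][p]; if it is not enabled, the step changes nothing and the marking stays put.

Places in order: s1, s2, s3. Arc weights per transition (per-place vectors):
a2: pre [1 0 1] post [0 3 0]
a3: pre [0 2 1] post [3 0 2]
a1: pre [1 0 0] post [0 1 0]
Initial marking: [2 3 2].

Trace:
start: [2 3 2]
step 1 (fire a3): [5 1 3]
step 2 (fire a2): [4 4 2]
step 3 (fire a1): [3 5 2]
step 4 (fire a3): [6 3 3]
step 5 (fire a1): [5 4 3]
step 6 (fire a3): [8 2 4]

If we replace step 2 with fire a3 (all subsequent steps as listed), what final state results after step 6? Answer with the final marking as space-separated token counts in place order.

(re-executing from step 2 with the substitution; state before step 2: [5 1 3])
step 2 (fire a3): [5 1 3]
step 3 (fire a1): [4 2 3]
step 4 (fire a3): [7 0 4]
step 5 (fire a1): [6 1 4]
step 6 (fire a3): [6 1 4]

6 1 4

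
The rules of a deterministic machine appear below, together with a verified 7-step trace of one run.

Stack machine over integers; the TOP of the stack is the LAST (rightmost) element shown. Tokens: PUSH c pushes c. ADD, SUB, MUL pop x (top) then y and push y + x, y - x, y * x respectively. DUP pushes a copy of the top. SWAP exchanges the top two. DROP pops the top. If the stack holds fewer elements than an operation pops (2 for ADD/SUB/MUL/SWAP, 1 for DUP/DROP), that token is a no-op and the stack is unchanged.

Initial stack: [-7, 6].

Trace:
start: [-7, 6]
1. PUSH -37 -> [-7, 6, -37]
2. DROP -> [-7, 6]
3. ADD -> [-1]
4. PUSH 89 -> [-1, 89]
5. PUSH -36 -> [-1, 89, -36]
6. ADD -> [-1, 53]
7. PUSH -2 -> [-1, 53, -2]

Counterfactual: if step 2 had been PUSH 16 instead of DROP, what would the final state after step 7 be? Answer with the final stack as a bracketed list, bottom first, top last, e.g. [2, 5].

[-7, 6, -21, 53, -2]

(re-executing from step 2 with the substitution; state before step 2: [-7, 6, -37])
2. PUSH 16 -> [-7, 6, -37, 16]
3. ADD -> [-7, 6, -21]
4. PUSH 89 -> [-7, 6, -21, 89]
5. PUSH -36 -> [-7, 6, -21, 89, -36]
6. ADD -> [-7, 6, -21, 53]
7. PUSH -2 -> [-7, 6, -21, 53, -2]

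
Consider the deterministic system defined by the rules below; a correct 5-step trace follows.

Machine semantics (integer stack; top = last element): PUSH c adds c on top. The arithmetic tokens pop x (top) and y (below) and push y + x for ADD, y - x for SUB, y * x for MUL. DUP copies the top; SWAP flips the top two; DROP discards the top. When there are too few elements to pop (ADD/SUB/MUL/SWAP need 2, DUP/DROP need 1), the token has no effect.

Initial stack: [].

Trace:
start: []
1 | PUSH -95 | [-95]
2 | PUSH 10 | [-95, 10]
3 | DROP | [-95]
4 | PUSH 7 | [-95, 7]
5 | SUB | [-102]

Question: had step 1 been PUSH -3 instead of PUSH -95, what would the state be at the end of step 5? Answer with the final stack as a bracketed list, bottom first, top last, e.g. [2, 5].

[-10]

(re-executing from step 1 with the substitution; state before step 1: [])
1 | PUSH -3 | [-3]
2 | PUSH 10 | [-3, 10]
3 | DROP | [-3]
4 | PUSH 7 | [-3, 7]
5 | SUB | [-10]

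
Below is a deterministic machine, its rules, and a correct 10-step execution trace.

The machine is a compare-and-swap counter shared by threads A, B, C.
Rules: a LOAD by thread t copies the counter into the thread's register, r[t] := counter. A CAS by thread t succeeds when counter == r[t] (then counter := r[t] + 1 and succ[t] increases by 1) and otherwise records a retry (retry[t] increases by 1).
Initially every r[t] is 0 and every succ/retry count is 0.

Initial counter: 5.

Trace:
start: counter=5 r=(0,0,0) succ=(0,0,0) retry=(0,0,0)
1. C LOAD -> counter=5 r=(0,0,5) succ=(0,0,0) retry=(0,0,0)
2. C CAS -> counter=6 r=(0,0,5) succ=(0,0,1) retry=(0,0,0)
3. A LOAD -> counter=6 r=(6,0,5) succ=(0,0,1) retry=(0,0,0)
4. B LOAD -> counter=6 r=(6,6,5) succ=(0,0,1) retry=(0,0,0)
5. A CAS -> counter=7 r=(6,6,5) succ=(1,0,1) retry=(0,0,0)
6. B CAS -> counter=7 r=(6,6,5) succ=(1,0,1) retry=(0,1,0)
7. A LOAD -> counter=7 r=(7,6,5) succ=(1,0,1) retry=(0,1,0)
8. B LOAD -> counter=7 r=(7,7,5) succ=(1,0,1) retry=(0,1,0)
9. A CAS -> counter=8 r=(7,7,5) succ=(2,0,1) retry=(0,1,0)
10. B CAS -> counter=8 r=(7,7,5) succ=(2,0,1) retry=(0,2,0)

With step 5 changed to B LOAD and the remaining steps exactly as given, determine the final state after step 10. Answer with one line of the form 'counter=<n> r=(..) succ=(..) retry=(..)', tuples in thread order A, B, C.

counter=8 r=(7,7,5) succ=(1,1,1) retry=(0,1,0)

(re-executing from step 5 with the substitution; state before step 5: counter=6 r=(6,6,5) succ=(0,0,1) retry=(0,0,0))
5. B LOAD -> counter=6 r=(6,6,5) succ=(0,0,1) retry=(0,0,0)
6. B CAS -> counter=7 r=(6,6,5) succ=(0,1,1) retry=(0,0,0)
7. A LOAD -> counter=7 r=(7,6,5) succ=(0,1,1) retry=(0,0,0)
8. B LOAD -> counter=7 r=(7,7,5) succ=(0,1,1) retry=(0,0,0)
9. A CAS -> counter=8 r=(7,7,5) succ=(1,1,1) retry=(0,0,0)
10. B CAS -> counter=8 r=(7,7,5) succ=(1,1,1) retry=(0,1,0)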